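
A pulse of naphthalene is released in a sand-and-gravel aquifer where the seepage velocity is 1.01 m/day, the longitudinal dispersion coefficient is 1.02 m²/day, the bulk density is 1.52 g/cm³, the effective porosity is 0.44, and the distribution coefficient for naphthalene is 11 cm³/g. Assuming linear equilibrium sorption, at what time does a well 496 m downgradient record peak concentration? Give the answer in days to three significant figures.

19100 days

Retardation factor R = 1 + ρ_b·K_d/n = 1 + 1.52 × 11/0.44 = 39.00.
Sorption retards both mechanisms: v_R = v/R = 0.02590 m/day, D_R = D/R = 0.02615 m²/day.
Peak time from v_R²t² + 2D_R t − x² = 0: t = (√(D_R² + v_R²x²) − D_R)/v_R².
√(D_R² + v_R²x²) = √(0.02615² + 0.02590² × 496²) = 12.85; v_R² = 0.0006708.
t = (12.85 − 0.02615)/0.0006708 = 19100 days.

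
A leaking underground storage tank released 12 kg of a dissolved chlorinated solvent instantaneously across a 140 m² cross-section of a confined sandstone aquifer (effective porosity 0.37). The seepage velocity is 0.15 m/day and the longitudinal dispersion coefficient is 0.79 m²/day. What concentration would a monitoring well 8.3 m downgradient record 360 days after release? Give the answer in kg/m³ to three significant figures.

0.000618 kg/m³

For an instantaneous plane source, C(x,t) = M/(n_e·A·√(4πDt)) · exp(−(x−vt)²/(4Dt)), with n_e·A the pore (flow) area.
Plume center vt = 0.15 × 360 = 54 m, so the well at 8.3 m is 45.7 m upgradient of the peak.
√(4πDt) = 59.78 m, giving peak height M/(n_e·A·√(4πDt)) = 12/(0.37 × 140 × 59.78) = 0.003875 kg/m³.
(x−vt)²/(4Dt) = (-45.7)²/(4 × 0.79 × 360) = 1.836; exp(−1.836) = 0.1595.
C = 0.003875 × 0.1595 = 0.000618 kg/m³.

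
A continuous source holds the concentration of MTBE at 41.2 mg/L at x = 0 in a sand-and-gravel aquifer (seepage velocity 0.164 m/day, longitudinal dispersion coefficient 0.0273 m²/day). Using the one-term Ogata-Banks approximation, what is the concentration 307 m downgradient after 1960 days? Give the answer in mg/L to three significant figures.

For a continuous step input, C/C₀ ≈ ½·erfc((x−vt)/(2√(Dt))).
vt = 0.164 × 1960 = 321.44 m and 2√(Dt) = 2√(0.0273 × 1960) = 14.63 m.
Argument (x−vt)/(2√(Dt)) = (307 − 321.44)/14.63 = -0.9870; ½·erfc(-0.9870) = 0.9186.
C = 41.2 × 0.9186 = 37.8 mg/L.

37.8 mg/L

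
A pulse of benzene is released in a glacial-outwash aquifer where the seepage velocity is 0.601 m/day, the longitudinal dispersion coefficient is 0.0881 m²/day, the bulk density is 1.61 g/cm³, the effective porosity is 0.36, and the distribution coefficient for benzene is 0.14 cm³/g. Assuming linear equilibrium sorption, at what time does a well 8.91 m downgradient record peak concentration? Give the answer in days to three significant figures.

Retardation factor R = 1 + ρ_b·K_d/n = 1 + 1.61 × 0.14/0.36 = 1.626.
Sorption retards both mechanisms: v_R = v/R = 0.3696 m/day, D_R = D/R = 0.05418 m²/day.
Peak time from v_R²t² + 2D_R t − x² = 0: t = (√(D_R² + v_R²x²) − D_R)/v_R².
√(D_R² + v_R²x²) = √(0.05418² + 0.3696² × 8.91²) = 3.294; v_R² = 0.1366.
t = (3.294 − 0.05418)/0.1366 = 23.7 days.

23.7 days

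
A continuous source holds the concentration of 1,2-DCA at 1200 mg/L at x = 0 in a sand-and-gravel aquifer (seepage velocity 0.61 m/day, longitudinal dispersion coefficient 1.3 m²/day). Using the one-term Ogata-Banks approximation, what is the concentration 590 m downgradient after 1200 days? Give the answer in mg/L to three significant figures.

For a continuous step input, C/C₀ ≈ ½·erfc((x−vt)/(2√(Dt))).
vt = 0.61 × 1200 = 732 m and 2√(Dt) = 2√(1.3 × 1200) = 78.99 m.
Argument (x−vt)/(2√(Dt)) = (590 − 732)/78.99 = -1.798; ½·erfc(-1.798) = 0.9945.
C = 1200 × 0.9945 = 1190 mg/L.

1190 mg/L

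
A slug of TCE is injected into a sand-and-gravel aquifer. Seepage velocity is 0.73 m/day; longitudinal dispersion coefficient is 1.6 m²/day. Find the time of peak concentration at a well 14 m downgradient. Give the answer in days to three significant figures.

16.4 days

For the 1D instantaneous-source solution, setting ∂C/∂t = 0 at fixed x gives v²t² + 2Dt − x² = 0, so t = (√(D² + v²x²) − D)/v².
√(D² + v²x²) = √(1.6² + 0.73² × 14²) = 10.34; v² = 0.5329.
t = (10.34 − 1.6)/0.5329 = 16.4 days (vs. the pure-advection estimate x/v = 19.2 d).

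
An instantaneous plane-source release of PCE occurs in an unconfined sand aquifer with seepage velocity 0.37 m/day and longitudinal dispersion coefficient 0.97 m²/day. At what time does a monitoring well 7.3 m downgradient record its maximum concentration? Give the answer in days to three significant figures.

For the 1D instantaneous-source solution, setting ∂C/∂t = 0 at fixed x gives v²t² + 2Dt − x² = 0, so t = (√(D² + v²x²) − D)/v².
√(D² + v²x²) = √(0.97² + 0.37² × 7.3²) = 2.870; v² = 0.1369.
t = (2.870 − 0.97)/0.1369 = 13.9 days (vs. the pure-advection estimate x/v = 19.7 d).

13.9 days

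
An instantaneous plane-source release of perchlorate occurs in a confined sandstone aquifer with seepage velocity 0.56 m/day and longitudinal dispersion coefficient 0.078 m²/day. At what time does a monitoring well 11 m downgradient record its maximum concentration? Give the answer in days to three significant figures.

For the 1D instantaneous-source solution, setting ∂C/∂t = 0 at fixed x gives v²t² + 2Dt − x² = 0, so t = (√(D² + v²x²) − D)/v².
√(D² + v²x²) = √(0.078² + 0.56² × 11²) = 6.160; v² = 0.3136.
t = (6.160 − 0.078)/0.3136 = 19.4 days (vs. the pure-advection estimate x/v = 19.6 d).

19.4 days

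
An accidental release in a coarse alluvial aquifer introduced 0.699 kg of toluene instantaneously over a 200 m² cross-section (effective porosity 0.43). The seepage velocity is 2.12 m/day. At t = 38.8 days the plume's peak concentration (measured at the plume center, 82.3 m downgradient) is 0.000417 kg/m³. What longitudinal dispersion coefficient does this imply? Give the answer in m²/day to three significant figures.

At the plume center C_max = M/(n_e·A·√(4πDt)), so D = M²/(4πt·(n_e·A·C_max)²).
n_e·A·C_max = 0.43 × 200 × 0.000417 = 0.03586 kg/m.
D = 0.699²/(4π × 38.8 × 0.03586²) = 0.779 m²/day.

0.779 m²/day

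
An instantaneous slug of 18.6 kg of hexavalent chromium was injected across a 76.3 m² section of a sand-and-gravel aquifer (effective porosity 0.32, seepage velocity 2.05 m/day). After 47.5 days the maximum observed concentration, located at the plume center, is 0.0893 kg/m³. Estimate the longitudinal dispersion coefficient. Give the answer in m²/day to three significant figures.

At the plume center C_max = M/(n_e·A·√(4πDt)), so D = M²/(4πt·(n_e·A·C_max)²).
n_e·A·C_max = 0.32 × 76.3 × 0.0893 = 2.180 kg/m.
D = 18.6²/(4π × 47.5 × 2.180²) = 0.122 m²/day.

0.122 m²/day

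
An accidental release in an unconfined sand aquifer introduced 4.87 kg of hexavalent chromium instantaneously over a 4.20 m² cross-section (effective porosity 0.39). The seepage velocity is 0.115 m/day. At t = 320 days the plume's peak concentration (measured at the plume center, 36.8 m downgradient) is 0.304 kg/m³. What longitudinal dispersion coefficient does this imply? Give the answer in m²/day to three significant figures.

0.0238 m²/day

At the plume center C_max = M/(n_e·A·√(4πDt)), so D = M²/(4πt·(n_e·A·C_max)²).
n_e·A·C_max = 0.39 × 4.20 × 0.304 = 0.4980 kg/m.
D = 4.87²/(4π × 320 × 0.4980²) = 0.0238 m²/day.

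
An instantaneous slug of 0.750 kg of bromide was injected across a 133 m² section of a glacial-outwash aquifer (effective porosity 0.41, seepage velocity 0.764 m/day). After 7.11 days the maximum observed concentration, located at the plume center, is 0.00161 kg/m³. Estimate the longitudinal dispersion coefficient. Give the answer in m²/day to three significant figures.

At the plume center C_max = M/(n_e·A·√(4πDt)), so D = M²/(4πt·(n_e·A·C_max)²).
n_e·A·C_max = 0.41 × 133 × 0.00161 = 0.08779 kg/m.
D = 0.750²/(4π × 7.11 × 0.08779²) = 0.817 m²/day.

0.817 m²/day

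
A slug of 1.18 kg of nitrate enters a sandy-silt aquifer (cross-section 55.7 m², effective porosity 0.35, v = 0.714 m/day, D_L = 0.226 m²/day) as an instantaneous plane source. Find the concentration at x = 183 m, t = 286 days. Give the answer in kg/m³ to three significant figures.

For an instantaneous plane source, C(x,t) = M/(n_e·A·√(4πDt)) · exp(−(x−vt)²/(4Dt)), with n_e·A the pore (flow) area.
Plume center vt = 0.714 × 286 = 204.204 m, so the well at 183 m is 21.204 m upgradient of the peak.
√(4πDt) = 28.50 m, giving peak height M/(n_e·A·√(4πDt)) = 1.18/(0.35 × 55.7 × 28.50) = 0.002124 kg/m³.
(x−vt)²/(4Dt) = (-21.204)²/(4 × 0.226 × 286) = 1.739; exp(−1.739) = 0.1757.
C = 0.002124 × 0.1757 = 0.000373 kg/m³.

0.000373 kg/m³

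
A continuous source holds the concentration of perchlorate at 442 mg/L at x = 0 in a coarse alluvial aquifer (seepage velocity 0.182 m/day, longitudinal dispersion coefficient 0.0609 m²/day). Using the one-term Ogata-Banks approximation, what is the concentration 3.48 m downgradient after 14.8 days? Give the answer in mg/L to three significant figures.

123 mg/L

For a continuous step input, C/C₀ ≈ ½·erfc((x−vt)/(2√(Dt))).
vt = 0.182 × 14.8 = 2.6936 m and 2√(Dt) = 2√(0.0609 × 14.8) = 1.899 m.
Argument (x−vt)/(2√(Dt)) = (3.48 − 2.6936)/1.899 = 0.4141; ½·erfc(0.4141) = 0.2791.
C = 442 × 0.2791 = 123 mg/L.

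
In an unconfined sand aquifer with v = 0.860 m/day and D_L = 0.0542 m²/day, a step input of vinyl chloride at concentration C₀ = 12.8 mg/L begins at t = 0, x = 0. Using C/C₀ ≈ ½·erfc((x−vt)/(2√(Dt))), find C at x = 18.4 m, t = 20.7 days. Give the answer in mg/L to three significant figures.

For a continuous step input, C/C₀ ≈ ½·erfc((x−vt)/(2√(Dt))).
vt = 0.860 × 20.7 = 17.802 m and 2√(Dt) = 2√(0.0542 × 20.7) = 2.118 m.
Argument (x−vt)/(2√(Dt)) = (18.4 − 17.802)/2.118 = 0.2823; ½·erfc(0.2823) = 0.3449.
C = 12.8 × 0.3449 = 4.41 mg/L.

4.41 mg/L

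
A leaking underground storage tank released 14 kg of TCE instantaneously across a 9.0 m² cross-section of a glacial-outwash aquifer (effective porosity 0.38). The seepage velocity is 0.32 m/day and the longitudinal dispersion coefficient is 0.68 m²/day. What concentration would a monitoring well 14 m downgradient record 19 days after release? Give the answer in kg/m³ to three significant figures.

0.0954 kg/m³

For an instantaneous plane source, C(x,t) = M/(n_e·A·√(4πDt)) · exp(−(x−vt)²/(4Dt)), with n_e·A the pore (flow) area.
Plume center vt = 0.32 × 19 = 6.08 m, so the well at 14 m is 7.92 m downgradient of the peak.
√(4πDt) = 12.74 m, giving peak height M/(n_e·A·√(4πDt)) = 14/(0.38 × 9.0 × 12.74) = 0.3213 kg/m³.
(x−vt)²/(4Dt) = (7.92)²/(4 × 0.68 × 19) = 1.214; exp(−1.214) = 0.2970.
C = 0.3213 × 0.2970 = 0.0954 kg/m³.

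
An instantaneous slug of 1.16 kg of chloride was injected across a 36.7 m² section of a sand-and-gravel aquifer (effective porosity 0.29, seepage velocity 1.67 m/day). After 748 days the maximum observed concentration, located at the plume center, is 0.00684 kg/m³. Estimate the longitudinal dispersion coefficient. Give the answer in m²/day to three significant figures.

0.0270 m²/day

At the plume center C_max = M/(n_e·A·√(4πDt)), so D = M²/(4πt·(n_e·A·C_max)²).
n_e·A·C_max = 0.29 × 36.7 × 0.00684 = 0.07280 kg/m.
D = 1.16²/(4π × 748 × 0.07280²) = 0.0270 m²/day.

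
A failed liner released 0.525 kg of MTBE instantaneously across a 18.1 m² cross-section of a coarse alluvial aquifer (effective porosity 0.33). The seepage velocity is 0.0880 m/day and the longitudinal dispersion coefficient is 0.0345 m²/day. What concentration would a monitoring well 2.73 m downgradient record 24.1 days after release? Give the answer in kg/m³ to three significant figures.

0.0243 kg/m³

For an instantaneous plane source, C(x,t) = M/(n_e·A·√(4πDt)) · exp(−(x−vt)²/(4Dt)), with n_e·A the pore (flow) area.
Plume center vt = 0.0880 × 24.1 = 2.1208 m, so the well at 2.73 m is 0.6092 m downgradient of the peak.
√(4πDt) = 3.232 m, giving peak height M/(n_e·A·√(4πDt)) = 0.525/(0.33 × 18.1 × 3.232) = 0.02720 kg/m³.
(x−vt)²/(4Dt) = (0.6092)²/(4 × 0.0345 × 24.1) = 0.1116; exp(−0.1116) = 0.8944.
C = 0.02720 × 0.8944 = 0.0243 kg/m³.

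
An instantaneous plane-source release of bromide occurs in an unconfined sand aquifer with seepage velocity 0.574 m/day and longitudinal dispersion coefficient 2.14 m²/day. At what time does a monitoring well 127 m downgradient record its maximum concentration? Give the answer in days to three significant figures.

215 days

For the 1D instantaneous-source solution, setting ∂C/∂t = 0 at fixed x gives v²t² + 2Dt − x² = 0, so t = (√(D² + v²x²) − D)/v².
√(D² + v²x²) = √(2.14² + 0.574² × 127²) = 72.93; v² = 0.329476.
t = (72.93 − 2.14)/0.329476 = 215 days (vs. the pure-advection estimate x/v = 221 d).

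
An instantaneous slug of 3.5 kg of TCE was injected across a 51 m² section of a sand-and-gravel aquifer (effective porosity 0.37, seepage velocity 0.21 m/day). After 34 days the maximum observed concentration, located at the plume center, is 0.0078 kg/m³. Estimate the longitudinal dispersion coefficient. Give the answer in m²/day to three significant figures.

1.32 m²/day

At the plume center C_max = M/(n_e·A·√(4πDt)), so D = M²/(4πt·(n_e·A·C_max)²).
n_e·A·C_max = 0.37 × 51 × 0.0078 = 0.1472 kg/m.
D = 3.5²/(4π × 34 × 0.1472²) = 1.32 m²/day.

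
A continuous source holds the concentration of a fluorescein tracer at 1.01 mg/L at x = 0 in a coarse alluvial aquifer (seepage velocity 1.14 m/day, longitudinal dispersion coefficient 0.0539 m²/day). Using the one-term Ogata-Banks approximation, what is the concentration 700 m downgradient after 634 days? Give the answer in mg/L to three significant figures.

For a continuous step input, C/C₀ ≈ ½·erfc((x−vt)/(2√(Dt))).
vt = 1.14 × 634 = 722.76 m and 2√(Dt) = 2√(0.0539 × 634) = 11.69 m.
Argument (x−vt)/(2√(Dt)) = (700 − 722.76)/11.69 = -1.947; ½·erfc(-1.947) = 0.9971.
C = 1.01 × 0.9971 = 1.01 mg/L.

1.01 mg/L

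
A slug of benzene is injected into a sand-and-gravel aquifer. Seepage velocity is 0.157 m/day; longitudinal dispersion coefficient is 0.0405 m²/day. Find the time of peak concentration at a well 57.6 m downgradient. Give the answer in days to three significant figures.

365 days

For the 1D instantaneous-source solution, setting ∂C/∂t = 0 at fixed x gives v²t² + 2Dt − x² = 0, so t = (√(D² + v²x²) − D)/v².
√(D² + v²x²) = √(0.0405² + 0.157² × 57.6²) = 9.043; v² = 0.024649.
t = (9.043 − 0.0405)/0.024649 = 365 days (vs. the pure-advection estimate x/v = 367 d).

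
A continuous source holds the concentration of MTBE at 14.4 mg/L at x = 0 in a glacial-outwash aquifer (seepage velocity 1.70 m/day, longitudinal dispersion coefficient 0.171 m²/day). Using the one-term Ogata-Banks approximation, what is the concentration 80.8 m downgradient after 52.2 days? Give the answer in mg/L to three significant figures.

14.0 mg/L

For a continuous step input, C/C₀ ≈ ½·erfc((x−vt)/(2√(Dt))).
vt = 1.70 × 52.2 = 88.74 m and 2√(Dt) = 2√(0.171 × 52.2) = 5.975 m.
Argument (x−vt)/(2√(Dt)) = (80.8 − 88.74)/5.975 = -1.329; ½·erfc(-1.329) = 0.9699.
C = 14.4 × 0.9699 = 14.0 mg/L.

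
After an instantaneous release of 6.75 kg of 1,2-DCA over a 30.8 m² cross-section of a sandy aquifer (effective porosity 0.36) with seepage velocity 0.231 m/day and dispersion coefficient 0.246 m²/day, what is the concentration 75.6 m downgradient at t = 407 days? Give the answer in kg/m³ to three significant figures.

For an instantaneous plane source, C(x,t) = M/(n_e·A·√(4πDt)) · exp(−(x−vt)²/(4Dt)), with n_e·A the pore (flow) area.
Plume center vt = 0.231 × 407 = 94.017 m, so the well at 75.6 m is 18.417 m upgradient of the peak.
√(4πDt) = 35.47 m, giving peak height M/(n_e·A·√(4πDt)) = 6.75/(0.36 × 30.8 × 35.47) = 0.01716 kg/m³.
(x−vt)²/(4Dt) = (-18.417)²/(4 × 0.246 × 407) = 0.8469; exp(−0.8469) = 0.4287.
C = 0.01716 × 0.4287 = 0.00736 kg/m³.

0.00736 kg/m³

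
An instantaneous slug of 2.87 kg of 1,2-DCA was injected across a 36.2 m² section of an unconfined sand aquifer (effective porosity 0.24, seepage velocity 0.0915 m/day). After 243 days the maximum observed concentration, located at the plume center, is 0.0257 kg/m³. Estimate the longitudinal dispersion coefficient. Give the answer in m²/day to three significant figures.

0.0541 m²/day

At the plume center C_max = M/(n_e·A·√(4πDt)), so D = M²/(4πt·(n_e·A·C_max)²).
n_e·A·C_max = 0.24 × 36.2 × 0.0257 = 0.2233 kg/m.
D = 2.87²/(4π × 243 × 0.2233²) = 0.0541 m²/day.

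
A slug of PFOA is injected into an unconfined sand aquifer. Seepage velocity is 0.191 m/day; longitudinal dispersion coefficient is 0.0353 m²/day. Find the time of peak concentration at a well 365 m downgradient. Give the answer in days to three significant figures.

For the 1D instantaneous-source solution, setting ∂C/∂t = 0 at fixed x gives v²t² + 2Dt − x² = 0, so t = (√(D² + v²x²) − D)/v².
√(D² + v²x²) = √(0.0353² + 0.191² × 365²) = 69.72; v² = 0.036481.
t = (69.72 − 0.0353)/0.036481 = 1910 days (vs. the pure-advection estimate x/v = 1910 d).

1910 days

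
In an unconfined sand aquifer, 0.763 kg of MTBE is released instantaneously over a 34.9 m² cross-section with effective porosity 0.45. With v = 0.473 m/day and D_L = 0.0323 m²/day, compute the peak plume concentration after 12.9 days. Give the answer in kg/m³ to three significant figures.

0.0212 kg/m³

The peak of an instantaneous 1D plume sits at x = vt; there the Gaussian factor is 1 and C_max = M/(n_e·A·√(4πDt)), where n_e·A is the pore area the mass is dissolved in.
√(4πDt) = √(4π × 0.0323 × 12.9) = 2.288 m, so C_max = 0.763/(0.45 × 34.9 × 2.288) = 0.0212 kg/m³.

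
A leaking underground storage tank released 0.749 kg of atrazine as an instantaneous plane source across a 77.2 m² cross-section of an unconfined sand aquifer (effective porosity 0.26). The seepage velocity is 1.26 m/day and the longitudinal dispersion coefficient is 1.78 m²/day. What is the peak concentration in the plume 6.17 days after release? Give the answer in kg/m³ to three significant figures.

0.00318 kg/m³

The peak of an instantaneous 1D plume sits at x = vt; there the Gaussian factor is 1 and C_max = M/(n_e·A·√(4πDt)), where n_e·A is the pore area the mass is dissolved in.
√(4πDt) = √(4π × 1.78 × 6.17) = 11.75 m, so C_max = 0.749/(0.26 × 77.2 × 11.75) = 0.00318 kg/m³.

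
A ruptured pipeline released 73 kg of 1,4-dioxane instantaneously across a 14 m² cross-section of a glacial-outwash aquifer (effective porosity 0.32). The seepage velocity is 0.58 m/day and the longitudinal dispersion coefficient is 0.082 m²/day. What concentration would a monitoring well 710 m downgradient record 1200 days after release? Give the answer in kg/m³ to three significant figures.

For an instantaneous plane source, C(x,t) = M/(n_e·A·√(4πDt)) · exp(−(x−vt)²/(4Dt)), with n_e·A the pore (flow) area.
Plume center vt = 0.58 × 1200 = 696 m, so the well at 710 m is 14 m downgradient of the peak.
√(4πDt) = 35.16 m, giving peak height M/(n_e·A·√(4πDt)) = 73/(0.32 × 14 × 35.16) = 0.4634 kg/m³.
(x−vt)²/(4Dt) = (14)²/(4 × 0.082 × 1200) = 0.4980; exp(−0.4980) = 0.6077.
C = 0.4634 × 0.6077 = 0.282 kg/m³.

0.282 kg/m³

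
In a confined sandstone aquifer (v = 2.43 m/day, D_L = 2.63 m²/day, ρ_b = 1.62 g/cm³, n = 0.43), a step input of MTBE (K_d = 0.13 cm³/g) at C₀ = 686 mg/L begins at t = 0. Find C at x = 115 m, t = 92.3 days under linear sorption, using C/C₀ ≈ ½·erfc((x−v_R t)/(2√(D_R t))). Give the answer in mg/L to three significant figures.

Retardation factor R = 1 + ρ_b·K_d/n = 1 + 1.62 × 0.13/0.43 = 1.490.
Sorption retards both mechanisms: v_R = v/R = 1.631 m/day, D_R = D/R = 1.765 m²/day.
v_R·t = 1.631 × 92.3 = 150.5413 m; 2√(D_R t) = 25.53 m; argument = (115 − 150.5413)/25.53 = -1.392.
C = C₀ × ½·erfc(-1.392) = 686 × 0.9755 = 669 mg/L.

669 mg/L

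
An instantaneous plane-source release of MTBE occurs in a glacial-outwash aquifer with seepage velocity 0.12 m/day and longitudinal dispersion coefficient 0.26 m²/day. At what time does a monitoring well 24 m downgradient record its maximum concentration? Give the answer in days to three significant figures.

183 days

For the 1D instantaneous-source solution, setting ∂C/∂t = 0 at fixed x gives v²t² + 2Dt − x² = 0, so t = (√(D² + v²x²) − D)/v².
√(D² + v²x²) = √(0.26² + 0.12² × 24²) = 2.892; v² = 0.0144.
t = (2.892 − 0.26)/0.0144 = 183 days (vs. the pure-advection estimate x/v = 200 d).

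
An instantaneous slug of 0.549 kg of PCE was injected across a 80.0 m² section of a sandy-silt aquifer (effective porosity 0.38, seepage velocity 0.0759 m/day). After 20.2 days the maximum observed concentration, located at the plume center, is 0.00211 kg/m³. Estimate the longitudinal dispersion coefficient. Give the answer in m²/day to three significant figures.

At the plume center C_max = M/(n_e·A·√(4πDt)), so D = M²/(4πt·(n_e·A·C_max)²).
n_e·A·C_max = 0.38 × 80.0 × 0.00211 = 0.06414 kg/m.
D = 0.549²/(4π × 20.2 × 0.06414²) = 0.289 m²/day.

0.289 m²/day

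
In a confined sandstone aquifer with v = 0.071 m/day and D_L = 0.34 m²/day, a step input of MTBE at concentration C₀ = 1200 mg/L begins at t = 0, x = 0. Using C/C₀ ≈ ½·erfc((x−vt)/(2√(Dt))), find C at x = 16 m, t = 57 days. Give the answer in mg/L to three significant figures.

32.9 mg/L

For a continuous step input, C/C₀ ≈ ½·erfc((x−vt)/(2√(Dt))).
vt = 0.071 × 57 = 4.047 m and 2√(Dt) = 2√(0.34 × 57) = 8.805 m.
Argument (x−vt)/(2√(Dt)) = (16 − 4.047)/8.805 = 1.358; ½·erfc(1.358) = 0.02740.
C = 1200 × 0.02740 = 32.9 mg/L.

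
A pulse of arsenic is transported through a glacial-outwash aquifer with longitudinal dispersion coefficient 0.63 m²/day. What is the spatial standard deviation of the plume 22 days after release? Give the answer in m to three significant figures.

Dispersive spreading gives a Gaussian with σ² = 2Dt; advection only shifts the center.
σ = √(2 × 0.63 × 22) = 5.26 m.

5.26 m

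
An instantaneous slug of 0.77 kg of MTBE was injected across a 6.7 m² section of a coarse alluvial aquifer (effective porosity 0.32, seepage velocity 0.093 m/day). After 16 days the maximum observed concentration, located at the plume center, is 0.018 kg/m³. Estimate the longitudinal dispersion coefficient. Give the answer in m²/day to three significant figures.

At the plume center C_max = M/(n_e·A·√(4πDt)), so D = M²/(4πt·(n_e·A·C_max)²).
n_e·A·C_max = 0.32 × 6.7 × 0.018 = 0.03859 kg/m.
D = 0.77²/(4π × 16 × 0.03859²) = 1.98 m²/day.

1.98 m²/day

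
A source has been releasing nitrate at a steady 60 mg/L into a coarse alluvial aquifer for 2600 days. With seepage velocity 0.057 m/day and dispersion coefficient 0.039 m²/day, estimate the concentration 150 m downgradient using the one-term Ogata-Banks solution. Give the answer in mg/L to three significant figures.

For a continuous step input, C/C₀ ≈ ½·erfc((x−vt)/(2√(Dt))).
vt = 0.057 × 2600 = 148.2 m and 2√(Dt) = 2√(0.039 × 2600) = 20.14 m.
Argument (x−vt)/(2√(Dt)) = (150 − 148.2)/20.14 = 0.08937; ½·erfc(0.08937) = 0.4497.
C = 60 × 0.4497 = 27.0 mg/L.

27.0 mg/L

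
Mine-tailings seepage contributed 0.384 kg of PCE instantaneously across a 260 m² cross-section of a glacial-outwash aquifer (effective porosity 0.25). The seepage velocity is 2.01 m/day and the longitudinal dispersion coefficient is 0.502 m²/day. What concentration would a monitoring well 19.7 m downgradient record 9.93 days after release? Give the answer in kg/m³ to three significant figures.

For an instantaneous plane source, C(x,t) = M/(n_e·A·√(4πDt)) · exp(−(x−vt)²/(4Dt)), with n_e·A the pore (flow) area.
Plume center vt = 2.01 × 9.93 = 19.9593 m, so the well at 19.7 m is 0.2593 m upgradient of the peak.
√(4πDt) = 7.915 m, giving peak height M/(n_e·A·√(4πDt)) = 0.384/(0.25 × 260 × 7.915) = 0.0007464 kg/m³.
(x−vt)²/(4Dt) = (-0.2593)²/(4 × 0.502 × 9.93) = 0.003372; exp(−0.003372) = 0.9966.
C = 0.0007464 × 0.9966 = 0.000744 kg/m³.

0.000744 kg/m³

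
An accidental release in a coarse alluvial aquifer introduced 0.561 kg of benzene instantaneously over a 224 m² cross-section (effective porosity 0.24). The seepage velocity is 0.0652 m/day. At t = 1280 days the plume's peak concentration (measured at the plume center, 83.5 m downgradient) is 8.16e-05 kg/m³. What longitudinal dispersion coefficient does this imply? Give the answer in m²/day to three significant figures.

At the plume center C_max = M/(n_e·A·√(4πDt)), so D = M²/(4πt·(n_e·A·C_max)²).
n_e·A·C_max = 0.24 × 224 × 8.16e-05 = 0.004387 kg/m.
D = 0.561²/(4π × 1280 × 0.004387²) = 1.02 m²/day.

1.02 m²/day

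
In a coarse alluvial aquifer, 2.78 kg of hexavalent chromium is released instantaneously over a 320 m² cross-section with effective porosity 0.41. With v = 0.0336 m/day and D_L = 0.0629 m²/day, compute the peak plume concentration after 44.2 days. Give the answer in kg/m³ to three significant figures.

0.00358 kg/m³

The peak of an instantaneous 1D plume sits at x = vt; there the Gaussian factor is 1 and C_max = M/(n_e·A·√(4πDt)), where n_e·A is the pore area the mass is dissolved in.
√(4πDt) = √(4π × 0.0629 × 44.2) = 5.911 m, so C_max = 2.78/(0.41 × 320 × 5.911) = 0.00358 kg/m³.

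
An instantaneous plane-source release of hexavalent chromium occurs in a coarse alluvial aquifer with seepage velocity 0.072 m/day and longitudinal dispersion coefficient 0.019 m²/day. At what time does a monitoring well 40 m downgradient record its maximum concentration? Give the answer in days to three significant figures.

For the 1D instantaneous-source solution, setting ∂C/∂t = 0 at fixed x gives v²t² + 2Dt − x² = 0, so t = (√(D² + v²x²) − D)/v².
√(D² + v²x²) = √(0.019² + 0.072² × 40²) = 2.880; v² = 0.005184.
t = (2.880 − 0.019)/0.005184 = 552 days (vs. the pure-advection estimate x/v = 556 d).

552 days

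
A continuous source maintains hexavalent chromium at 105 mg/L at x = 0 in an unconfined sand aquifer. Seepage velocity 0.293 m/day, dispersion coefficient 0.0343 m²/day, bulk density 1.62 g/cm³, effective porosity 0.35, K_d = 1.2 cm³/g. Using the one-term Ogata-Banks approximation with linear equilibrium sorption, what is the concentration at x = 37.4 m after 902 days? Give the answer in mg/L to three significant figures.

Retardation factor R = 1 + ρ_b·K_d/n = 1 + 1.62 × 1.2/0.35 = 6.554.
Sorption retards both mechanisms: v_R = v/R = 0.04471 m/day, D_R = D/R = 0.005233 m²/day.
v_R·t = 0.04471 × 902 = 40.32842 m; 2√(D_R t) = 4.345 m; argument = (37.4 − 40.32842)/4.345 = -0.6740.
C = C₀ × ½·erfc(-0.6740) = 105 × 0.8298 = 87.1 mg/L.

87.1 mg/L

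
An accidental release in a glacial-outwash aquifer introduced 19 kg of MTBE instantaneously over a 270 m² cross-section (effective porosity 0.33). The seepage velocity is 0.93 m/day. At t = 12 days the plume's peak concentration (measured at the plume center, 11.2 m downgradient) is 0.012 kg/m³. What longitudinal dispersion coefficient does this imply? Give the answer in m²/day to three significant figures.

2.09 m²/day

At the plume center C_max = M/(n_e·A·√(4πDt)), so D = M²/(4πt·(n_e·A·C_max)²).
n_e·A·C_max = 0.33 × 270 × 0.012 = 1.069 kg/m.
D = 19²/(4π × 12 × 1.069²) = 2.09 m²/day.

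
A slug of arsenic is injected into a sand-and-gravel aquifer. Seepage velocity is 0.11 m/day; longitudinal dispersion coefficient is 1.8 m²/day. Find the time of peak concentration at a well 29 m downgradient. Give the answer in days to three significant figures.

154 days

For the 1D instantaneous-source solution, setting ∂C/∂t = 0 at fixed x gives v²t² + 2Dt − x² = 0, so t = (√(D² + v²x²) − D)/v².
√(D² + v²x²) = √(1.8² + 0.11² × 29²) = 3.663; v² = 0.0121.
t = (3.663 − 1.8)/0.0121 = 154 days (vs. the pure-advection estimate x/v = 264 d).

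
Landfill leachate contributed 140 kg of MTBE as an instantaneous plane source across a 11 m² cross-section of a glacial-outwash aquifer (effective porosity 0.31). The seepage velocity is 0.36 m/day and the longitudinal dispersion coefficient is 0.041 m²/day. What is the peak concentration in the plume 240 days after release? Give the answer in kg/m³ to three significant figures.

The peak of an instantaneous 1D plume sits at x = vt; there the Gaussian factor is 1 and C_max = M/(n_e·A·√(4πDt)), where n_e·A is the pore area the mass is dissolved in.
√(4πDt) = √(4π × 0.041 × 240) = 11.12 m, so C_max = 140/(0.31 × 11 × 11.12) = 3.69 kg/m³.

3.69 kg/m³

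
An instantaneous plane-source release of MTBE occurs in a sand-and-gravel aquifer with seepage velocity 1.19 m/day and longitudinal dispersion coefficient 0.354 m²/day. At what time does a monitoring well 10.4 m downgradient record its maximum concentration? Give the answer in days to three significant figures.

8.49 days

For the 1D instantaneous-source solution, setting ∂C/∂t = 0 at fixed x gives v²t² + 2Dt − x² = 0, so t = (√(D² + v²x²) − D)/v².
√(D² + v²x²) = √(0.354² + 1.19² × 10.4²) = 12.38; v² = 1.4161.
t = (12.38 − 0.354)/1.4161 = 8.49 days (vs. the pure-advection estimate x/v = 8.74 d).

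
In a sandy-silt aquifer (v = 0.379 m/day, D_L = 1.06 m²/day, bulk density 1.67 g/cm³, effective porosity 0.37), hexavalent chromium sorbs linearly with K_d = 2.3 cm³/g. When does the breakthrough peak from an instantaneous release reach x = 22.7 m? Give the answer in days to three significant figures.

Retardation factor R = 1 + ρ_b·K_d/n = 1 + 1.67 × 2.3/0.37 = 11.38.
Sorption retards both mechanisms: v_R = v/R = 0.03330 m/day, D_R = D/R = 0.09315 m²/day.
Peak time from v_R²t² + 2D_R t − x² = 0: t = (√(D_R² + v_R²x²) − D_R)/v_R².
√(D_R² + v_R²x²) = √(0.09315² + 0.03330² × 22.7²) = 0.7616; v_R² = 0.001109.
t = (0.7616 − 0.09315)/0.001109 = 603 days.

603 days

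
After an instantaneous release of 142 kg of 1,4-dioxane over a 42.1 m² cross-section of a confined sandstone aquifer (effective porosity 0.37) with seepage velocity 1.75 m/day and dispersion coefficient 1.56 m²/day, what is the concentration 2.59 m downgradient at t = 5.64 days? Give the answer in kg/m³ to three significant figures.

0.192 kg/m³

For an instantaneous plane source, C(x,t) = M/(n_e·A·√(4πDt)) · exp(−(x−vt)²/(4Dt)), with n_e·A the pore (flow) area.
Plume center vt = 1.75 × 5.64 = 9.87 m, so the well at 2.59 m is 7.28 m upgradient of the peak.
√(4πDt) = 10.51 m, giving peak height M/(n_e·A·√(4πDt)) = 142/(0.37 × 42.1 × 10.51) = 0.8674 kg/m³.
(x−vt)²/(4Dt) = (-7.28)²/(4 × 1.56 × 5.64) = 1.506; exp(−1.506) = 0.2218.
C = 0.8674 × 0.2218 = 0.192 kg/m³.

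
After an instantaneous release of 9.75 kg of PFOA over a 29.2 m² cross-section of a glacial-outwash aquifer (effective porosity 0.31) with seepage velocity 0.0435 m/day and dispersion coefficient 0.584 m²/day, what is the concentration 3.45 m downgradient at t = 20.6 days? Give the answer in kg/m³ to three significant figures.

For an instantaneous plane source, C(x,t) = M/(n_e·A·√(4πDt)) · exp(−(x−vt)²/(4Dt)), with n_e·A the pore (flow) area.
Plume center vt = 0.0435 × 20.6 = 0.8961 m, so the well at 3.45 m is 2.5539 m downgradient of the peak.
√(4πDt) = 12.30 m, giving peak height M/(n_e·A·√(4πDt)) = 9.75/(0.31 × 29.2 × 12.30) = 0.08757 kg/m³.
(x−vt)²/(4Dt) = (2.5539)²/(4 × 0.584 × 20.6) = 0.1355; exp(−0.1355) = 0.8733.
C = 0.08757 × 0.8733 = 0.0765 kg/m³.

0.0765 kg/m³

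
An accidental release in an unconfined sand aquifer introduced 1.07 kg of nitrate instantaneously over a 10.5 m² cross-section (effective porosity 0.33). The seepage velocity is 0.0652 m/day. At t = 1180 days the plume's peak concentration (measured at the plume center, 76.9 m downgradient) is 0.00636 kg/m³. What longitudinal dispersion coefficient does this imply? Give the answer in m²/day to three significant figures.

At the plume center C_max = M/(n_e·A·√(4πDt)), so D = M²/(4πt·(n_e·A·C_max)²).
n_e·A·C_max = 0.33 × 10.5 × 0.00636 = 0.02204 kg/m.
D = 1.07²/(4π × 1180 × 0.02204²) = 0.159 m²/day.

0.159 m²/day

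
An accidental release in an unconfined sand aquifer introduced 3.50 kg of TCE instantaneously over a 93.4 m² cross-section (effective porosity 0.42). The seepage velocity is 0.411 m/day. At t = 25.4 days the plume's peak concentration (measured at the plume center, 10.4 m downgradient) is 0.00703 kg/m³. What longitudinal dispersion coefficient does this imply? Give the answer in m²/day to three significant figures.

0.505 m²/day

At the plume center C_max = M/(n_e·A·√(4πDt)), so D = M²/(4πt·(n_e·A·C_max)²).
n_e·A·C_max = 0.42 × 93.4 × 0.00703 = 0.2758 kg/m.
D = 3.50²/(4π × 25.4 × 0.2758²) = 0.505 m²/day.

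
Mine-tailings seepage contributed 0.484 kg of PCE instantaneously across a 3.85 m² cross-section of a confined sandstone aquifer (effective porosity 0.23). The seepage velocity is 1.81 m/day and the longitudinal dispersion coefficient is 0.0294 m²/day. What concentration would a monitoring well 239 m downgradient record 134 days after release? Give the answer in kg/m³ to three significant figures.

For an instantaneous plane source, C(x,t) = M/(n_e·A·√(4πDt)) · exp(−(x−vt)²/(4Dt)), with n_e·A the pore (flow) area.
Plume center vt = 1.81 × 134 = 242.54 m, so the well at 239 m is 3.54 m upgradient of the peak.
√(4πDt) = 7.036 m, giving peak height M/(n_e·A·√(4πDt)) = 0.484/(0.23 × 3.85 × 7.036) = 0.07768 kg/m³.
(x−vt)²/(4Dt) = (-3.54)²/(4 × 0.0294 × 134) = 0.7952; exp(−0.7952) = 0.4515.
C = 0.07768 × 0.4515 = 0.0351 kg/m³.

0.0351 kg/m³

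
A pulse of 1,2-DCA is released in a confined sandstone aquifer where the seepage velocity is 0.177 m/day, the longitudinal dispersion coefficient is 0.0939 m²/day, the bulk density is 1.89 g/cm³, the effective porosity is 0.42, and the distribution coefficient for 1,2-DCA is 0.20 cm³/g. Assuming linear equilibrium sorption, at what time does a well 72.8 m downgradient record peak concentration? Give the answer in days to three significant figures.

776 days

Retardation factor R = 1 + ρ_b·K_d/n = 1 + 1.89 × 0.20/0.42 = 1.900.
Sorption retards both mechanisms: v_R = v/R = 0.09316 m/day, D_R = D/R = 0.04942 m²/day.
Peak time from v_R²t² + 2D_R t − x² = 0: t = (√(D_R² + v_R²x²) − D_R)/v_R².
√(D_R² + v_R²x²) = √(0.04942² + 0.09316² × 72.8²) = 6.782; v_R² = 0.008679.
t = (6.782 − 0.04942)/0.008679 = 776 days.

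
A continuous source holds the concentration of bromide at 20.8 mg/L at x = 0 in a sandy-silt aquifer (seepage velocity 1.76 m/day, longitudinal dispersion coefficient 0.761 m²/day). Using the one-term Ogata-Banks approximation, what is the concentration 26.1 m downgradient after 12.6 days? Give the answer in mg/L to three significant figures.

3.85 mg/L

For a continuous step input, C/C₀ ≈ ½·erfc((x−vt)/(2√(Dt))).
vt = 1.76 × 12.6 = 22.176 m and 2√(Dt) = 2√(0.761 × 12.6) = 6.193 m.
Argument (x−vt)/(2√(Dt)) = (26.1 − 22.176)/6.193 = 0.6336; ½·erfc(0.6336) = 0.1851.
C = 20.8 × 0.1851 = 3.85 mg/L.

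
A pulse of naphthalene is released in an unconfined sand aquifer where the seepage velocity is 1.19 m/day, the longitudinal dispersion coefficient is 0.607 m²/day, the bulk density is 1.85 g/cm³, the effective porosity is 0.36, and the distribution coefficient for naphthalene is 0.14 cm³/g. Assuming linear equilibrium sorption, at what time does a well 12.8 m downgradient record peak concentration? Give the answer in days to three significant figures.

17.8 days

Retardation factor R = 1 + ρ_b·K_d/n = 1 + 1.85 × 0.14/0.36 = 1.719.
Sorption retards both mechanisms: v_R = v/R = 0.6923 m/day, D_R = D/R = 0.3531 m²/day.
Peak time from v_R²t² + 2D_R t − x² = 0: t = (√(D_R² + v_R²x²) − D_R)/v_R².
√(D_R² + v_R²x²) = √(0.3531² + 0.6923² × 12.8²) = 8.868; v_R² = 0.4793.
t = (8.868 − 0.3531)/0.4793 = 17.8 days.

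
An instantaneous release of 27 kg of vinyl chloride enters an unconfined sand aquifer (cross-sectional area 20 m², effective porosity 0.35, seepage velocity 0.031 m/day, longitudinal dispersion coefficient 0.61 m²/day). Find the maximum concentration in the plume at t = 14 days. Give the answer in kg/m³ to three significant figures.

0.372 kg/m³

The peak of an instantaneous 1D plume sits at x = vt; there the Gaussian factor is 1 and C_max = M/(n_e·A·√(4πDt)), where n_e·A is the pore area the mass is dissolved in.
√(4πDt) = √(4π × 0.61 × 14) = 10.36 m, so C_max = 27/(0.35 × 20 × 10.36) = 0.372 kg/m³.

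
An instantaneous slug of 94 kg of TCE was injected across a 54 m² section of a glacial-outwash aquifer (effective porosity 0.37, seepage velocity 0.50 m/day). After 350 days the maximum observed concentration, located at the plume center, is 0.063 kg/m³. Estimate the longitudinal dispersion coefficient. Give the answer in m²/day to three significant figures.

1.27 m²/day

At the plume center C_max = M/(n_e·A·√(4πDt)), so D = M²/(4πt·(n_e·A·C_max)²).
n_e·A·C_max = 0.37 × 54 × 0.063 = 1.259 kg/m.
D = 94²/(4π × 350 × 1.259²) = 1.27 m²/day.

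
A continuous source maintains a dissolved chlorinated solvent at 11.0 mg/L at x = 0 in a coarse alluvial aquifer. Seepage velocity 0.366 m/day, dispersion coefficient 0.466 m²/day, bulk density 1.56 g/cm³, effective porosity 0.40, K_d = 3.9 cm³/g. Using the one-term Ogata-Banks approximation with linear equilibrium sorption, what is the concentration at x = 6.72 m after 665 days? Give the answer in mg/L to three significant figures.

Retardation factor R = 1 + ρ_b·K_d/n = 1 + 1.56 × 3.9/0.40 = 16.21.
Sorption retards both mechanisms: v_R = v/R = 0.02258 m/day, D_R = D/R = 0.02875 m²/day.
v_R·t = 0.02258 × 665 = 15.0157 m; 2√(D_R t) = 8.745 m; argument = (6.72 − 15.0157)/8.745 = -0.9486.
C = C₀ × ½·erfc(-0.9486) = 11.0 × 0.9101 = 10.0 mg/L.

10.0 mg/L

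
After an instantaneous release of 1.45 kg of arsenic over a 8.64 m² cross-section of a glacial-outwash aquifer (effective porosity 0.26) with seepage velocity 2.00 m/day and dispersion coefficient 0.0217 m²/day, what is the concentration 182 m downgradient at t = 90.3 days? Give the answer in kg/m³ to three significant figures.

For an instantaneous plane source, C(x,t) = M/(n_e·A·√(4πDt)) · exp(−(x−vt)²/(4Dt)), with n_e·A the pore (flow) area.
Plume center vt = 2.00 × 90.3 = 180.6 m, so the well at 182 m is 1.4 m downgradient of the peak.
√(4πDt) = 4.962 m, giving peak height M/(n_e·A·√(4πDt)) = 1.45/(0.26 × 8.64 × 4.962) = 0.1301 kg/m³.
(x−vt)²/(4Dt) = (1.4)²/(4 × 0.0217 × 90.3) = 0.2501; exp(−0.2501) = 0.7787.
C = 0.1301 × 0.7787 = 0.101 kg/m³.

0.101 kg/m³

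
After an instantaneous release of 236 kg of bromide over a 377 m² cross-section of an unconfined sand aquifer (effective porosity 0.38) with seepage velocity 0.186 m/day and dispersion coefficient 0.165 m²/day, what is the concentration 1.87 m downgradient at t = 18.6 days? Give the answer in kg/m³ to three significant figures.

0.216 kg/m³

For an instantaneous plane source, C(x,t) = M/(n_e·A·√(4πDt)) · exp(−(x−vt)²/(4Dt)), with n_e·A the pore (flow) area.
Plume center vt = 0.186 × 18.6 = 3.4596 m, so the well at 1.87 m is 1.5896 m upgradient of the peak.
√(4πDt) = 6.210 m, giving peak height M/(n_e·A·√(4πDt)) = 236/(0.38 × 377 × 6.210) = 0.2653 kg/m³.
(x−vt)²/(4Dt) = (-1.5896)²/(4 × 0.165 × 18.6) = 0.2058; exp(−0.2058) = 0.8140.
C = 0.2653 × 0.8140 = 0.216 kg/m³.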